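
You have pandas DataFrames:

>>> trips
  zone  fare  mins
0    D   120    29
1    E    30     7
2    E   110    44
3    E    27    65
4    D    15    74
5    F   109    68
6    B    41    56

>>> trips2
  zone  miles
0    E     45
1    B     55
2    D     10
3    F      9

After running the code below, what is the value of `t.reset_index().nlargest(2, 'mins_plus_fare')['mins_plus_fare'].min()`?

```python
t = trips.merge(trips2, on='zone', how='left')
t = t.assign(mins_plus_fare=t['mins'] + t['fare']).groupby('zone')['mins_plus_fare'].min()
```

merge on 'zone' (how='left') → 7 rows:
  zone  fare  mins  miles
0    D   120    29     10
1    E    30     7     45
2    E   110    44     45
3    E    27    65     45
4    D    15    74     10
5    F   109    68      9
6    B    41    56     55
add column mins_plus_fare = t['mins'] + t['fare']:
  zone  fare  mins  miles  mins_plus_fare
0    D   120    29     10             149
1    E    30     7     45              37
2    E   110    44     45             154
3    E    27    65     45              92
4    D    15    74     10              89
5    F   109    68      9             177
6    B    41    56     55              97
group by zone, min of mins_plus_fare:
zone
B     97
D     89
E     37
F    177
Name: mins_plus_fare, dtype: int64
reset_index():
  zone  mins_plus_fare
0    B              97
1    D              89
2    E              37
3    F             177
take 2 rows with largest mins_plus_fare:
  zone  mins_plus_fare
3    F             177
0    B              97

97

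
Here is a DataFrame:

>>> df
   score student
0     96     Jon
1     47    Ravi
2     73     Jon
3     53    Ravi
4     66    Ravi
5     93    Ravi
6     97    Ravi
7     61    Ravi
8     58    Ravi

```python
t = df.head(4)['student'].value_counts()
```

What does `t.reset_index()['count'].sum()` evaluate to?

4

take first 4 rows:
   score student
0     96     Jon
1     47    Ravi
2     73     Jon
3     53    Ravi
value_counts of student:
student
Jon     2
Ravi    2
Name: count, dtype: int64
reset_index():
  student  count
0     Jon      2
1    Ravi      2
Finally, sum of column 'count' = 4.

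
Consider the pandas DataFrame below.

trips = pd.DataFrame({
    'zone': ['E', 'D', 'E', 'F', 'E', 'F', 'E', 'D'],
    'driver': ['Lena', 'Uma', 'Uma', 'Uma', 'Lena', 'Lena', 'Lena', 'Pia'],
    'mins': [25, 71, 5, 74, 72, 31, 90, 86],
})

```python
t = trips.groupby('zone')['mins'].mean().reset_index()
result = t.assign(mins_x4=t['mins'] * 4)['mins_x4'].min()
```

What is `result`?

group by zone, mean of mins:
zone
D    78.5
E    48.0
F    52.5
Name: mins, dtype: float64
reset_index():
  zone  mins
0    D  78.5
1    E  48.0
2    F  52.5
add column mins_x4 = t['mins'] * 4:
  zone  mins  mins_x4
0    D  78.5    314.0
1    E  48.0    192.0
2    F  52.5    210.0
So min() = 192.0.

192.0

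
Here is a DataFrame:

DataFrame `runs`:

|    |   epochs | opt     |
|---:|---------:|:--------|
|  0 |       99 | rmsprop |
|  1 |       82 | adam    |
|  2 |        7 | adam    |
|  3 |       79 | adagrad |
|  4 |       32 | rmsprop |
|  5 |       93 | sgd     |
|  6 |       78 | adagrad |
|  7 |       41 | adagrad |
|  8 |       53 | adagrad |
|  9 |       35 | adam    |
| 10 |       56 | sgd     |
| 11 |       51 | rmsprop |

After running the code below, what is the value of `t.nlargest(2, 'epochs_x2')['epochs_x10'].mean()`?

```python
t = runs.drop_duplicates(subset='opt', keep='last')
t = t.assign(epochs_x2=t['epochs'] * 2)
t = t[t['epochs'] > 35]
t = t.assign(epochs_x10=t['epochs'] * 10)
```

545.0

drop duplicate opt (keep=last):
    epochs      opt
8       53  adagrad
9       35     adam
10      56      sgd
11      51  rmsprop
add column epochs_x2 = t['epochs'] * 2:
    epochs      opt  epochs_x2
8       53  adagrad        106
9       35     adam         70
10      56      sgd        112
11      51  rmsprop        102
filter rows where epochs > 35:
    epochs      opt  epochs_x2
8       53  adagrad        106
10      56      sgd        112
11      51  rmsprop        102
add column epochs_x10 = t['epochs'] * 10:
    epochs      opt  epochs_x2  epochs_x10
8       53  adagrad        106         530
10      56      sgd        112         560
11      51  rmsprop        102         510
take 2 rows with largest epochs_x2:
    epochs      opt  epochs_x2  epochs_x10
10      56      sgd        112         560
8       53  adagrad        106         530
mean of column 'epochs_x10' → 545.0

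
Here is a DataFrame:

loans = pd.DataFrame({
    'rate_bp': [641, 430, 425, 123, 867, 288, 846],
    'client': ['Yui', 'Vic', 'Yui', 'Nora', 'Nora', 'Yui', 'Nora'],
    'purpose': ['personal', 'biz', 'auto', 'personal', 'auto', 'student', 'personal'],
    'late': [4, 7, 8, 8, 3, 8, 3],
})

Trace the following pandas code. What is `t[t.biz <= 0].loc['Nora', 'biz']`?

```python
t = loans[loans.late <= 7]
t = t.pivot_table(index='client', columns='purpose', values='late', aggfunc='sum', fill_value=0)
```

0

filter rows where late <= 7:
   rate_bp client   purpose  late
0      641    Yui  personal     4
1      430    Vic       biz     7
4      867   Nora      auto     3
6      846   Nora  personal     3
pivot: rows=client, cols=purpose, sum(late):
purpose  auto  biz  personal
client                      
Nora        3    0         3
Vic         0    7         0
Yui         0    0         4
filter rows where biz <= 0:
purpose  auto  biz  personal
client                      
Nora        3    0         3
Yui         0    0         4
Then the value at row 'Nora', column 'biz': 0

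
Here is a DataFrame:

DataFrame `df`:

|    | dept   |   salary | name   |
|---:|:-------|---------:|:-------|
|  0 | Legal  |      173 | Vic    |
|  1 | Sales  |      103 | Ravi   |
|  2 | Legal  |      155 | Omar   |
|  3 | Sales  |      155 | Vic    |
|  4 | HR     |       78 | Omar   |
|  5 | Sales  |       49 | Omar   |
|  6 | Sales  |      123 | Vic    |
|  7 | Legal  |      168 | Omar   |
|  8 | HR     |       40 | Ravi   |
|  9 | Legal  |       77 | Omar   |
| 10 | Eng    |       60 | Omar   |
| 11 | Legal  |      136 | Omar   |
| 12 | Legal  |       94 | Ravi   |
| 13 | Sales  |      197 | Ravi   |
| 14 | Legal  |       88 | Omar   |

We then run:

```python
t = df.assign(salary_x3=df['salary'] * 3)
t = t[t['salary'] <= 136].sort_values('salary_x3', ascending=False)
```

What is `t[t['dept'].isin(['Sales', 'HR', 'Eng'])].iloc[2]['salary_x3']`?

234

add column salary_x3 = df['salary'] * 3:
     dept  salary  name  salary_x3
0   Legal     173   Vic        519
1   Sales     103  Ravi        309
2   Legal     155  Omar        465
3   Sales     155   Vic        465
4      HR      78  Omar        234
5   Sales      49  Omar        147
6   Sales     123   Vic        369
7   Legal     168  Omar        504
8      HR      40  Ravi        120
9   Legal      77  Omar        231
10    Eng      60  Omar        180
11  Legal     136  Omar        408
12  Legal      94  Ravi        282
13  Sales     197  Ravi        591
14  Legal      88  Omar        264
filter rows where salary <= 136:
     dept  salary  name  salary_x3
1   Sales     103  Ravi        309
4      HR      78  Omar        234
5   Sales      49  Omar        147
6   Sales     123   Vic        369
8      HR      40  Ravi        120
9   Legal      77  Omar        231
10    Eng      60  Omar        180
11  Legal     136  Omar        408
12  Legal      94  Ravi        282
14  Legal      88  Omar        264
sort by salary_x3 descending:
     dept  salary  name  salary_x3
11  Legal     136  Omar        408
6   Sales     123   Vic        369
1   Sales     103  Ravi        309
12  Legal      94  Ravi        282
14  Legal      88  Omar        264
4      HR      78  Omar        234
9   Legal      77  Omar        231
10    Eng      60  Omar        180
5   Sales      49  Omar        147
8      HR      40  Ravi        120
filter rows where dept in ['Sales', 'HR', 'Eng']:
     dept  salary  name  salary_x3
6   Sales     123   Vic        369
1   Sales     103  Ravi        309
4      HR      78  Omar        234
10    Eng      60  Omar        180
5   Sales      49  Omar        147
8      HR      40  Ravi        120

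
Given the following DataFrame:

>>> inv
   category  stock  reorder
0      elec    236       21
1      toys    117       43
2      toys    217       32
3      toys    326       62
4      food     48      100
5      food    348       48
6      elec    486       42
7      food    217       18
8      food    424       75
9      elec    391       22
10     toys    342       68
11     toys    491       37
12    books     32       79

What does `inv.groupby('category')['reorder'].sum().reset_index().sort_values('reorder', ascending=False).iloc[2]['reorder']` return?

group by category, sum of reorder:
category
books     79
elec      85
food     241
toys     242
Name: reorder, dtype: int64
reset_index():
  category  reorder
0    books       79
1     elec       85
2     food      241
3     toys      242
sort by reorder descending:
  category  reorder
3     toys      242
2     food      241
1     elec       85
0    books       79
Hence 85.

85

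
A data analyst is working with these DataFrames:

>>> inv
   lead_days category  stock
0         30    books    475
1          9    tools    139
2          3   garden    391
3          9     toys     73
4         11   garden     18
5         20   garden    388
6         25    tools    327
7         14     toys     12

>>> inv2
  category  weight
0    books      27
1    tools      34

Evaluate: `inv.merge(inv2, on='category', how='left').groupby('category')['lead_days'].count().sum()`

8

merge on 'category' (how='left') → 8 rows:
   lead_days category  stock  weight
0         30    books    475    27.0
1          9    tools    139    34.0
2          3   garden    391     NaN
3          9     toys     73     NaN
4         11   garden     18     NaN
5         20   garden    388     NaN
6         25    tools    327    34.0
7         14     toys     12     NaN
group by category, count of lead_days:
category
books     1
garden    3
tools     2
toys      2
Name: lead_days, dtype: int64
So sum() = 8.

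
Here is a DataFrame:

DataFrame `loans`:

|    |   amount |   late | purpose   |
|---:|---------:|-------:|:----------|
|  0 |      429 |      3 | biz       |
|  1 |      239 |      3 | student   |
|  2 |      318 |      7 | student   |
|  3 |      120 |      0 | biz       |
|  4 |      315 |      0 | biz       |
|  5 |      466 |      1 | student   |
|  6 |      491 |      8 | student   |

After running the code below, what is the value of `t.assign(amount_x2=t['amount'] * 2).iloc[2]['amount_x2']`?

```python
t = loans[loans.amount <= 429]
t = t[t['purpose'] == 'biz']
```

filter rows where amount <= 429:
   amount  late  purpose
0     429     3      biz
1     239     3  student
2     318     7  student
3     120     0      biz
4     315     0      biz
filter rows where purpose == 'biz':
   amount  late purpose
0     429     3     biz
3     120     0     biz
4     315     0     biz
add column amount_x2 = t['amount'] * 2:
   amount  late purpose  amount_x2
0     429     3     biz        858
3     120     0     biz        240
4     315     0     biz        630
The value at position 2, column 'amount_x2' is 630.

630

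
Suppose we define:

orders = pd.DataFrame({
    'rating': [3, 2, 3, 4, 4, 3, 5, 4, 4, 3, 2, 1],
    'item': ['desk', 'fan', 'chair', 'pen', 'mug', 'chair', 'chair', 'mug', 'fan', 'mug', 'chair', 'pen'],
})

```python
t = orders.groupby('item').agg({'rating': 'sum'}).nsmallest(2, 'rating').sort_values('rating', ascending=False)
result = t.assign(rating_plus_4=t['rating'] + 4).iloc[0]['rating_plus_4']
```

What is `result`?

group by item, sum of rating:
       rating
item         
chair      13
desk        3
fan         6
mug        11
pen         5
take 2 rows with smallest rating:
      rating
item        
desk       3
pen        5
sort by rating descending:
      rating
item        
pen        5
desk       3
add column rating_plus_4 = t['rating'] + 4:
      rating  rating_plus_4
item                       
pen        5              9
desk       3              7
Taking the value at position 0, column 'rating_plus_4' gives 9.

9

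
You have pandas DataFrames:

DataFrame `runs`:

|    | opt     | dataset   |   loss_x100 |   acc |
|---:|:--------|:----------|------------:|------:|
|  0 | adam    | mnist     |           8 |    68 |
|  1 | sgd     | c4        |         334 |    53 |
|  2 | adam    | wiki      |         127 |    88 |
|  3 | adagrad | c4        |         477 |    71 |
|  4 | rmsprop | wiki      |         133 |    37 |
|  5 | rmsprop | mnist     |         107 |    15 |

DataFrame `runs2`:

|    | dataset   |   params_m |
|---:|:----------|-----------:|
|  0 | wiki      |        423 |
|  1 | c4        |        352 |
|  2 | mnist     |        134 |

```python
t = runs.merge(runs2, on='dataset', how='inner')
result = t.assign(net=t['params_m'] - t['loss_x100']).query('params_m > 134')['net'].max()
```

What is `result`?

merge on 'dataset' (how='inner') → 6 rows:
       opt dataset  loss_x100  acc  params_m
0     adam   mnist          8   68       134
1      sgd      c4        334   53       352
2     adam    wiki        127   88       423
3  adagrad      c4        477   71       352
4  rmsprop    wiki        133   37       423
5  rmsprop   mnist        107   15       134
add column net = t['params_m'] - t['loss_x100']:
       opt dataset  loss_x100  acc  params_m  net
0     adam   mnist          8   68       134  126
1      sgd      c4        334   53       352   18
2     adam    wiki        127   88       423  296
3  adagrad      c4        477   71       352 -125
4  rmsprop    wiki        133   37       423  290
5  rmsprop   mnist        107   15       134   27
filter rows where params_m > 134:
       opt dataset  loss_x100  acc  params_m  net
1      sgd      c4        334   53       352   18
2     adam    wiki        127   88       423  296
3  adagrad      c4        477   71       352 -125
4  rmsprop    wiki        133   37       423  290

296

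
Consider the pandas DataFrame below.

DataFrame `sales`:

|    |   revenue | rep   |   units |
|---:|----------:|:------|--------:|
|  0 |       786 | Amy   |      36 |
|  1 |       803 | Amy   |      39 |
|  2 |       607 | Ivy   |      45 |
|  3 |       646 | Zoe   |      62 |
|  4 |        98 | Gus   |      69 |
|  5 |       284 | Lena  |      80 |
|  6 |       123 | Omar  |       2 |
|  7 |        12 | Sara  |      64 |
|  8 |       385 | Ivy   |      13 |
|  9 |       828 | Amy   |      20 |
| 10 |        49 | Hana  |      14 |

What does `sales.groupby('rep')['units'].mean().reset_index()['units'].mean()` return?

group by rep, mean of units:
rep
Amy     31.666667
Gus     69.000000
Hana    14.000000
Ivy     29.000000
Lena    80.000000
Omar     2.000000
Sara    64.000000
Zoe     62.000000
Name: units, dtype: float64
reset_index():
    rep      units
0   Amy  31.666667
1   Gus  69.000000
2  Hana  14.000000
3   Ivy  29.000000
4  Lena  80.000000
5  Omar   2.000000
6  Sara  64.000000
7   Zoe  62.000000
mean of column 'units' → 43.9583333333

43.9583333333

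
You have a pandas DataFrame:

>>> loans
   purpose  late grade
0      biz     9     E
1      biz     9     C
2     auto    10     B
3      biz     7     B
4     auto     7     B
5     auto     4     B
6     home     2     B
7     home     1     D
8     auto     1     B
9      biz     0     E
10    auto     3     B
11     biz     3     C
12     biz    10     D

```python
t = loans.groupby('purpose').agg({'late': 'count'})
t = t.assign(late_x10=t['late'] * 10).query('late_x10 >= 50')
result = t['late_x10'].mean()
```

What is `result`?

55.0

group by purpose, count of late:
         late
purpose      
auto        5
biz         6
home        2
add column late_x10 = t['late'] * 10:
         late  late_x10
purpose                
auto        5        50
biz         6        60
home        2        20
filter rows where late_x10 >= 50:
         late  late_x10
purpose                
auto        5        50
biz         6        60
Hence 55.0.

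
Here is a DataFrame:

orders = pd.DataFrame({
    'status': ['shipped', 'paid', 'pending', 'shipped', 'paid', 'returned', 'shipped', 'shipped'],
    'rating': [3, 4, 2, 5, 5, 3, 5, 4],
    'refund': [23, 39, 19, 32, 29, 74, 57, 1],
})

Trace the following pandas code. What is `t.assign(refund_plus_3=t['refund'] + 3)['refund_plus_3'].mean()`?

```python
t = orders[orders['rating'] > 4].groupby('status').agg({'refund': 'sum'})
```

filter rows where rating > 4:
    status  rating  refund
3  shipped       5      32
4     paid       5      29
6  shipped       5      57
group by status, sum of refund:
         refund
status         
paid         29
shipped      89
add column refund_plus_3 = t['refund'] + 3:
         refund  refund_plus_3
status                        
paid         29             32
shipped      89             92

62.0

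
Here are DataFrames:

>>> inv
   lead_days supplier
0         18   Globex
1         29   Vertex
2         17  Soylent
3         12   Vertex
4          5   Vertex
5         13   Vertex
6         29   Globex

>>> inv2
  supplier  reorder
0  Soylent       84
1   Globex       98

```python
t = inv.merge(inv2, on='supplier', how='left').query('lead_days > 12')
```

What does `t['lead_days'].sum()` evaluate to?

106

merge on 'supplier' (how='left') → 7 rows:
   lead_days supplier  reorder
0         18   Globex     98.0
1         29   Vertex      NaN
2         17  Soylent     84.0
3         12   Vertex      NaN
4          5   Vertex      NaN
5         13   Vertex      NaN
6         29   Globex     98.0
filter rows where lead_days > 12:
   lead_days supplier  reorder
0         18   Globex     98.0
1         29   Vertex      NaN
2         17  Soylent     84.0
5         13   Vertex      NaN
6         29   Globex     98.0
Finally, sum of column 'lead_days' = 106.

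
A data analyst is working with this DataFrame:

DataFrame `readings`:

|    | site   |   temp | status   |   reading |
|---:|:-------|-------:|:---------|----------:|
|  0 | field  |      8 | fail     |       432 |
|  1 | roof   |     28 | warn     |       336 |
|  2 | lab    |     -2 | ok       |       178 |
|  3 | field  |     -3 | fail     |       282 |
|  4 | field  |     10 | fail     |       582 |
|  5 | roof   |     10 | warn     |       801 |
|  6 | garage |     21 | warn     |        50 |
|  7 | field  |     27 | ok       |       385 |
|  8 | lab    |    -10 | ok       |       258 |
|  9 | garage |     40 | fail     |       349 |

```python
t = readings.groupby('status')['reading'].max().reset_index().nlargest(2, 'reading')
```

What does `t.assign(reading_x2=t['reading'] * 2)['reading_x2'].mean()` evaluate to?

1383.0

group by status, max of reading:
status
fail    582
ok      385
warn    801
Name: reading, dtype: int64
reset_index():
  status  reading
0   fail      582
1     ok      385
2   warn      801
take 2 rows with largest reading:
  status  reading
2   warn      801
0   fail      582
add column reading_x2 = t['reading'] * 2:
  status  reading  reading_x2
2   warn      801        1602
0   fail      582        1164
Reading off the mean of column 'reading_x2', we get 1383.0.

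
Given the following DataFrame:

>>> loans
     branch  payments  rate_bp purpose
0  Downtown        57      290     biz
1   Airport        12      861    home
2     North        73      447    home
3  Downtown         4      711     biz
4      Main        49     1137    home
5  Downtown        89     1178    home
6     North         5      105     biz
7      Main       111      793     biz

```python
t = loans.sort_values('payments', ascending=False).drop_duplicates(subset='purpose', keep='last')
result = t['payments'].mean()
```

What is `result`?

sort by payments descending:
     branch  payments  rate_bp purpose
7      Main       111      793     biz
5  Downtown        89     1178    home
2     North        73      447    home
0  Downtown        57      290     biz
4      Main        49     1137    home
1   Airport        12      861    home
6     North         5      105     biz
3  Downtown         4      711     biz
drop duplicate purpose (keep=last):
     branch  payments  rate_bp purpose
1   Airport        12      861    home
3  Downtown         4      711     biz
Taking the mean of column 'payments' gives 8.0.

8.0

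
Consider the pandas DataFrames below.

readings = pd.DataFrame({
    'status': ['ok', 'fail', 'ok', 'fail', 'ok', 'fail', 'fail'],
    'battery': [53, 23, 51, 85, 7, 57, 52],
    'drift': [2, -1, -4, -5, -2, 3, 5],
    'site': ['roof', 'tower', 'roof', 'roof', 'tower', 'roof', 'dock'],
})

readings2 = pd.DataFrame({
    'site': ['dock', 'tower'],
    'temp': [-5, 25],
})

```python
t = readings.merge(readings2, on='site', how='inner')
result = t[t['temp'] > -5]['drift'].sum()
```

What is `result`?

-3

merge on 'site' (how='inner') → 3 rows:
  status  battery  drift   site  temp
0   fail       23     -1  tower    25
1     ok        7     -2  tower    25
2   fail       52      5   dock    -5
filter rows where temp > -5:
  status  battery  drift   site  temp
0   fail       23     -1  tower    25
1     ok        7     -2  tower    25
So sum() = -3.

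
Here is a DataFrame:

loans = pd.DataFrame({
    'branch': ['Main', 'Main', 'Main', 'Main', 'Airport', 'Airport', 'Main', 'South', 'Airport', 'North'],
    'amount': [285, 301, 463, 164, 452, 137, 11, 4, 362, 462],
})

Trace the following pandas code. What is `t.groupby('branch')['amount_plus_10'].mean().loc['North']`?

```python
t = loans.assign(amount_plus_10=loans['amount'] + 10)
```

472.0

add column amount_plus_10 = loans['amount'] + 10:
    branch  amount  amount_plus_10
0     Main     285             295
1     Main     301             311
2     Main     463             473
3     Main     164             174
4  Airport     452             462
5  Airport     137             147
6     Main      11              21
7    South       4              14
8  Airport     362             372
9    North     462             472
group by branch, mean of amount_plus_10:
branch
Airport    327.0
Main       254.8
North      472.0
South       14.0
Name: amount_plus_10, dtype: float64
value at index 'North' → 472.0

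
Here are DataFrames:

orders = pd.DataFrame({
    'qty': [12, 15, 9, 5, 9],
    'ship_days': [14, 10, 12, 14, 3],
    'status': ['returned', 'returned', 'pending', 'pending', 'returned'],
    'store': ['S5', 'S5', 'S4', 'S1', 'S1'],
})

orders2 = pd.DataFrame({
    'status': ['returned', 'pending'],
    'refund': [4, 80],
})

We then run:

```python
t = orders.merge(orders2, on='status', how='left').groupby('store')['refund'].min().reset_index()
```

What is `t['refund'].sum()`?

merge on 'status' (how='left') → 5 rows:
   qty  ship_days    status store  refund
0   12         14  returned    S5       4
1   15         10  returned    S5       4
2    9         12   pending    S4      80
3    5         14   pending    S1      80
4    9          3  returned    S1       4
group by store, min of refund:
store
S1     4
S4    80
S5     4
Name: refund, dtype: int64
reset_index():
  store  refund
0    S1       4
1    S4      80
2    S5       4

88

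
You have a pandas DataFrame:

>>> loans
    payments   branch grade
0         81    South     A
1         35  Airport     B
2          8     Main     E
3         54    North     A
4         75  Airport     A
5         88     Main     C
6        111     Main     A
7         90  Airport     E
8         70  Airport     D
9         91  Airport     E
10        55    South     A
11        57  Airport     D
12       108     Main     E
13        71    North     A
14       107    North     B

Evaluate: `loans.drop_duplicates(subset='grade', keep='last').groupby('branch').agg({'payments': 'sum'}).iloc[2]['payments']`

drop duplicate grade (keep=last):
    payments   branch grade
5         88     Main     C
11        57  Airport     D
12       108     Main     E
13        71    North     A
14       107    North     B
group by branch, sum of payments:
         payments
branch           
Airport        57
Main          196
North         178
value at position 2, column 'payments' → 178

178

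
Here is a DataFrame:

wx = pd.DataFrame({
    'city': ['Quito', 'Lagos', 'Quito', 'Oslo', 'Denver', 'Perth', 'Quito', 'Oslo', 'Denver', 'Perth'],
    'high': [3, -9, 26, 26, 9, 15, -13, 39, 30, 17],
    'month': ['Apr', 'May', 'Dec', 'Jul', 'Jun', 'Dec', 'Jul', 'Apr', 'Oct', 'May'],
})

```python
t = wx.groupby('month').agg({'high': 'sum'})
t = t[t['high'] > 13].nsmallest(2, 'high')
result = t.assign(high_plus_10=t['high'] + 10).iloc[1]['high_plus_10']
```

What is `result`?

group by month, sum of high:
       high
month      
Apr      42
Dec      41
Jul      13
Jun       9
May       8
Oct      30
filter rows where high > 13:
       high
month      
Apr      42
Dec      41
Oct      30
take 2 rows with smallest high:
       high
month      
Oct      30
Dec      41
add column high_plus_10 = t['high'] + 10:
       high  high_plus_10
month                    
Oct      30            40
Dec      41            51

51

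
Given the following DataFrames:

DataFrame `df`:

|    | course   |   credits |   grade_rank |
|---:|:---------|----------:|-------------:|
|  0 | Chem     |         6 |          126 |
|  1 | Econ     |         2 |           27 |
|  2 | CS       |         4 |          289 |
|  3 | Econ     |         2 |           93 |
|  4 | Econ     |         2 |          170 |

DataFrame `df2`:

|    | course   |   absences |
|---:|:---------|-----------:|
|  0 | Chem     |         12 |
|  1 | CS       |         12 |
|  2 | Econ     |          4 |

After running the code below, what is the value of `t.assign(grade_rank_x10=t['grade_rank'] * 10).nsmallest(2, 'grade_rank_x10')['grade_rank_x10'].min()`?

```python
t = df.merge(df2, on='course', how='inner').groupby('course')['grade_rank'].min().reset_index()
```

merge on 'course' (how='inner') → 5 rows:
  course  credits  grade_rank  absences
0   Chem        6         126        12
1   Econ        2          27         4
2     CS        4         289        12
3   Econ        2          93         4
4   Econ        2         170         4
group by course, min of grade_rank:
course
CS      289
Chem    126
Econ     27
Name: grade_rank, dtype: int64
reset_index():
  course  grade_rank
0     CS         289
1   Chem         126
2   Econ          27
add column grade_rank_x10 = t['grade_rank'] * 10:
  course  grade_rank  grade_rank_x10
0     CS         289            2890
1   Chem         126            1260
2   Econ          27             270
take 2 rows with smallest grade_rank_x10:
  course  grade_rank  grade_rank_x10
2   Econ          27             270
1   Chem         126            1260

270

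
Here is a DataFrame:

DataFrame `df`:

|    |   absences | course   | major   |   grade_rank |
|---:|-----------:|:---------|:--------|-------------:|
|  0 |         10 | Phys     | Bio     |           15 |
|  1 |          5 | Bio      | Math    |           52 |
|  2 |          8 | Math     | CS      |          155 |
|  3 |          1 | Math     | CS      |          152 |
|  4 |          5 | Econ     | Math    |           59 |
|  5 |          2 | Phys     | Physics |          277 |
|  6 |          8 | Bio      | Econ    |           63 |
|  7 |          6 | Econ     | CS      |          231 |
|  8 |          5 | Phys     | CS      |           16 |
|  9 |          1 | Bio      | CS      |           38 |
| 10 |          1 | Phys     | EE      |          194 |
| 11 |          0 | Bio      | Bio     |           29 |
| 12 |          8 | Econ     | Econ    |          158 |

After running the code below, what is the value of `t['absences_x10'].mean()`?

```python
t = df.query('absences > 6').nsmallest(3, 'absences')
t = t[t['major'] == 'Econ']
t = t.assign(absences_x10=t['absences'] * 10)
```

80.0

filter rows where absences > 6:
    absences course major  grade_rank
0         10   Phys   Bio          15
2          8   Math    CS         155
6          8    Bio  Econ          63
12         8   Econ  Econ         158
take 3 rows with smallest absences:
    absences course major  grade_rank
2          8   Math    CS         155
6          8    Bio  Econ          63
12         8   Econ  Econ         158
filter rows where major == 'Econ':
    absences course major  grade_rank
6          8    Bio  Econ          63
12         8   Econ  Econ         158
add column absences_x10 = t['absences'] * 10:
    absences course major  grade_rank  absences_x10
6          8    Bio  Econ          63            80
12         8   Econ  Econ         158            80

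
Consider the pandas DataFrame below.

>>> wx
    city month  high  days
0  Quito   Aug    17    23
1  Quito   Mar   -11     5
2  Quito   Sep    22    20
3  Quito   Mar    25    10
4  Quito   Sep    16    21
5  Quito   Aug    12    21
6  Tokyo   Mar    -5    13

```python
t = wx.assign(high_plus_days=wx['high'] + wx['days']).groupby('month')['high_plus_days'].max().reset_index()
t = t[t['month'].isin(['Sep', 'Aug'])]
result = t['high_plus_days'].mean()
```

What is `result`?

add column high_plus_days = wx['high'] + wx['days']:
    city month  high  days  high_plus_days
0  Quito   Aug    17    23              40
1  Quito   Mar   -11     5              -6
2  Quito   Sep    22    20              42
3  Quito   Mar    25    10              35
4  Quito   Sep    16    21              37
5  Quito   Aug    12    21              33
6  Tokyo   Mar    -5    13               8
group by month, max of high_plus_days:
month
Aug    40
Mar    35
Sep    42
Name: high_plus_days, dtype: int64
reset_index():
  month  high_plus_days
0   Aug              40
1   Mar              35
2   Sep              42
filter rows where month in ['Sep', 'Aug']:
  month  high_plus_days
0   Aug              40
2   Sep              42

41.0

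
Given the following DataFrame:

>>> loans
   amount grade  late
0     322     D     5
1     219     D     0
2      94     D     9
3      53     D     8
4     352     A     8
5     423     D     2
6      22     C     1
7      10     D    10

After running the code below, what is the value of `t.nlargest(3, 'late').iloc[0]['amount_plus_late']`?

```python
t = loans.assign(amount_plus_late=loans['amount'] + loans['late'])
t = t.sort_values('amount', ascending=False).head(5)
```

103

add column amount_plus_late = loans['amount'] + loans['late']:
   amount grade  late  amount_plus_late
0     322     D     5               327
1     219     D     0               219
2      94     D     9               103
3      53     D     8                61
4     352     A     8               360
5     423     D     2               425
6      22     C     1                23
7      10     D    10                20
sort by amount descending:
   amount grade  late  amount_plus_late
5     423     D     2               425
4     352     A     8               360
0     322     D     5               327
1     219     D     0               219
2      94     D     9               103
3      53     D     8                61
6      22     C     1                23
7      10     D    10                20
take first 5 rows:
   amount grade  late  amount_plus_late
5     423     D     2               425
4     352     A     8               360
0     322     D     5               327
1     219     D     0               219
2      94     D     9               103
take 3 rows with largest late:
   amount grade  late  amount_plus_late
2      94     D     9               103
4     352     A     8               360
0     322     D     5               327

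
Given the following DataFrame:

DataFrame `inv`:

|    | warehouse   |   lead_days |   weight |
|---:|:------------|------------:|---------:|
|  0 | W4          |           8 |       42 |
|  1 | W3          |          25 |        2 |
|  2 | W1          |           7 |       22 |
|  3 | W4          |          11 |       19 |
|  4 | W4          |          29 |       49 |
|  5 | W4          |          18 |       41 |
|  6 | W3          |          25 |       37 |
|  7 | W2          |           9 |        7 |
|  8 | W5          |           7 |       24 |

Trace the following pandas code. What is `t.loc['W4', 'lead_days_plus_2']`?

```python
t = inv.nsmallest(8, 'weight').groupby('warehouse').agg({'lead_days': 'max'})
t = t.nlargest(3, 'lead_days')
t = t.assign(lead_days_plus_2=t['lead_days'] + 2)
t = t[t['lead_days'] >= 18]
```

20

take 8 rows with smallest weight:
  warehouse  lead_days  weight
1        W3         25       2
7        W2          9       7
3        W4         11      19
2        W1          7      22
8        W5          7      24
6        W3         25      37
5        W4         18      41
0        W4          8      42
group by warehouse, max of lead_days:
           lead_days
warehouse           
W1                 7
W2                 9
W3                25
W4                18
W5                 7
take 3 rows with largest lead_days:
           lead_days
warehouse           
W3                25
W4                18
W2                 9
add column lead_days_plus_2 = t['lead_days'] + 2:
           lead_days  lead_days_plus_2
warehouse                             
W3                25                27
W4                18                20
W2                 9                11
filter rows where lead_days >= 18:
           lead_days  lead_days_plus_2
warehouse                             
W3                25                27
W4                18                20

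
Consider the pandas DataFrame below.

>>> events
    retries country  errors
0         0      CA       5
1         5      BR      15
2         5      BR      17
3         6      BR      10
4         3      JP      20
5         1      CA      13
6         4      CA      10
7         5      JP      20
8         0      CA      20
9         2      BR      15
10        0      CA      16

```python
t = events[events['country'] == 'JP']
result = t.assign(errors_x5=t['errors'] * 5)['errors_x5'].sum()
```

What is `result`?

filter rows where country == 'JP':
   retries country  errors
4        3      JP      20
7        5      JP      20
add column errors_x5 = t['errors'] * 5:
   retries country  errors  errors_x5
4        3      JP      20        100
7        5      JP      20        100
So sum() = 200.

200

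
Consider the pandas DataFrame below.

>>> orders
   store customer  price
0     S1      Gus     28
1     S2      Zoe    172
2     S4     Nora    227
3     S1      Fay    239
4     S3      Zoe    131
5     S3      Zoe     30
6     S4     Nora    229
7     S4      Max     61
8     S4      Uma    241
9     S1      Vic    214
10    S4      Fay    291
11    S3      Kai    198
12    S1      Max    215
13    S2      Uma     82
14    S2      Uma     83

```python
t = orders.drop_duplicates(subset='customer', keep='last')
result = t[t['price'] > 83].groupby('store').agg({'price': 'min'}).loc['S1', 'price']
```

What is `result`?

214

drop duplicate customer (keep=last):
   store customer  price
0     S1      Gus     28
5     S3      Zoe     30
6     S4     Nora    229
9     S1      Vic    214
10    S4      Fay    291
11    S3      Kai    198
12    S1      Max    215
14    S2      Uma     83
filter rows where price > 83:
   store customer  price
6     S4     Nora    229
9     S1      Vic    214
10    S4      Fay    291
11    S3      Kai    198
12    S1      Max    215
group by store, min of price:
       price
store       
S1       214
S3       198
S4       229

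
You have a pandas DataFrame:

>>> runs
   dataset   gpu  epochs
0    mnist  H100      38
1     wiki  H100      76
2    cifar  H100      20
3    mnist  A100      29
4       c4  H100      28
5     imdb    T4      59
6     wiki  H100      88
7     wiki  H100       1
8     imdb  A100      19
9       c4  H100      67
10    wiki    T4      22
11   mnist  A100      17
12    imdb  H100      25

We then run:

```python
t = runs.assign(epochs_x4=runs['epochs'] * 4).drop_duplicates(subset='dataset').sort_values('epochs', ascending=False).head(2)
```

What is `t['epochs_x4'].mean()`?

270.0

add column epochs_x4 = runs['epochs'] * 4:
   dataset   gpu  epochs  epochs_x4
0    mnist  H100      38        152
1     wiki  H100      76        304
2    cifar  H100      20         80
3    mnist  A100      29        116
4       c4  H100      28        112
5     imdb    T4      59        236
6     wiki  H100      88        352
7     wiki  H100       1          4
8     imdb  A100      19         76
9       c4  H100      67        268
10    wiki    T4      22         88
11   mnist  A100      17         68
12    imdb  H100      25        100
drop duplicate dataset (keep=first):
  dataset   gpu  epochs  epochs_x4
0   mnist  H100      38        152
1    wiki  H100      76        304
2   cifar  H100      20         80
4      c4  H100      28        112
5    imdb    T4      59        236
sort by epochs descending:
  dataset   gpu  epochs  epochs_x4
1    wiki  H100      76        304
5    imdb    T4      59        236
0   mnist  H100      38        152
4      c4  H100      28        112
2   cifar  H100      20         80
take first 2 rows:
  dataset   gpu  epochs  epochs_x4
1    wiki  H100      76        304
5    imdb    T4      59        236
The mean of column 'epochs_x4' is 270.0.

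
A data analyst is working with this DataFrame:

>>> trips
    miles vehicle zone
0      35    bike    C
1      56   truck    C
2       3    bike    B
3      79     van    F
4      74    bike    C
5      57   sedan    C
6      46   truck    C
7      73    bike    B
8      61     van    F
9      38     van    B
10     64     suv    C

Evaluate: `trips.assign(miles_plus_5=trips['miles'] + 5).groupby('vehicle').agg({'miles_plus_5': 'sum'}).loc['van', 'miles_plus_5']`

193

add column miles_plus_5 = trips['miles'] + 5:
    miles vehicle zone  miles_plus_5
0      35    bike    C            40
1      56   truck    C            61
2       3    bike    B             8
3      79     van    F            84
4      74    bike    C            79
5      57   sedan    C            62
6      46   truck    C            51
7      73    bike    B            78
8      61     van    F            66
9      38     van    B            43
10     64     suv    C            69
group by vehicle, sum of miles_plus_5:
         miles_plus_5
vehicle              
bike              205
sedan              62
suv                69
truck             112
van               193
Hence 193.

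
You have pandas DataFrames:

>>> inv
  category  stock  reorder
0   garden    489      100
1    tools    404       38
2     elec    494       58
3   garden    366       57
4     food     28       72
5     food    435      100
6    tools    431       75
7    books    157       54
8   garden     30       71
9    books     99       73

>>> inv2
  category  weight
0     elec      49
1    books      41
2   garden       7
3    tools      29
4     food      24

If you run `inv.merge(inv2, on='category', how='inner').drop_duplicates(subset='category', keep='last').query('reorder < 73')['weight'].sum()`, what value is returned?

56

merge on 'category' (how='inner') → 10 rows:
  category  stock  reorder  weight
0   garden    489      100       7
1    tools    404       38      29
2     elec    494       58      49
3   garden    366       57       7
4     food     28       72      24
5     food    435      100      24
6    tools    431       75      29
7    books    157       54      41
8   garden     30       71       7
9    books     99       73      41
drop duplicate category (keep=last):
  category  stock  reorder  weight
2     elec    494       58      49
5     food    435      100      24
6    tools    431       75      29
8   garden     30       71       7
9    books     99       73      41
filter rows where reorder < 73:
  category  stock  reorder  weight
2     elec    494       58      49
8   garden     30       71       7
Finally, sum of column 'weight' = 56.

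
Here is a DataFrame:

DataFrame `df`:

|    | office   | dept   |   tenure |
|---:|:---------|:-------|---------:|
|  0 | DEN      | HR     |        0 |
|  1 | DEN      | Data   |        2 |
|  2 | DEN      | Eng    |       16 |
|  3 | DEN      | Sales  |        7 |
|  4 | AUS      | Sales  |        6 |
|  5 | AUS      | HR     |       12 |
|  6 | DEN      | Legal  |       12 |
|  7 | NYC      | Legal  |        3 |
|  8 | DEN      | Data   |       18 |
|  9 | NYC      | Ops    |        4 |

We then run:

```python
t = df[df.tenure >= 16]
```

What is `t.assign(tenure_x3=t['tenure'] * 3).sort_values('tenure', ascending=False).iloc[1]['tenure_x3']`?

48

filter rows where tenure >= 16:
  office  dept  tenure
2    DEN   Eng      16
8    DEN  Data      18
add column tenure_x3 = t['tenure'] * 3:
  office  dept  tenure  tenure_x3
2    DEN   Eng      16         48
8    DEN  Data      18         54
sort by tenure descending:
  office  dept  tenure  tenure_x3
8    DEN  Data      18         54
2    DEN   Eng      16         48
Taking the value at position 1, column 'tenure_x3' gives 48.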